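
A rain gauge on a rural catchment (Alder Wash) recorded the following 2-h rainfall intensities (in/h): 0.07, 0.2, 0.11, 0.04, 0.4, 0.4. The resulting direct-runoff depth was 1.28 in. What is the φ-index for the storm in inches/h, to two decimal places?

φ ≈ 0.12 in/h

Only the 3 blocks with intensity above φ contribute runoff: 0.2, 0.4, 0.4 in/h.
Σ(I−φ)·Δt = d  ⇒  (0.2+0.4+0.4 − 3φ)·2 = 1.28
φ = (1.000 − 1.28/2) / 3 = 0.12 in/h.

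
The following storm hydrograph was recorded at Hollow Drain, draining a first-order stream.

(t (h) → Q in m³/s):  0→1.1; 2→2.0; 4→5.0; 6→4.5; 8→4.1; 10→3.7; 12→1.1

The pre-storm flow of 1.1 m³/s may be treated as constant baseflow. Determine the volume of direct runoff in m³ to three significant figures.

V ≈ 99400 m³

Direct-runoff ordinates (Q − Q_b): 0.0, 0.9, 3.9, 3.4, 3.0, 2.6, 0.0 m³/s.
ΣQ_DR = 13.80 m³/s.
With Δt = 2 h = 7200 s, V = ΣQ_DR · Δt = 13.80 × 7200 = 99400 m³.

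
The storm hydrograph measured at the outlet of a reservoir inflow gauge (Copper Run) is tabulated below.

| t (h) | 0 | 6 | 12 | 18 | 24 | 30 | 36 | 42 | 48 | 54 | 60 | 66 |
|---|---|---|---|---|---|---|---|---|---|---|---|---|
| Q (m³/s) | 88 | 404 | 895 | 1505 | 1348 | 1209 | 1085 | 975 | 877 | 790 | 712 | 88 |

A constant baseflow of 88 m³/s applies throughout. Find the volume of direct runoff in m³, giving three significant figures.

V ≈ 1.93 × 10^8 m³

Direct-runoff ordinates (Q − Q_b): 0.0, 316.0, 807.0, 1417.0, 1260.0, 1121.0, 997.0, 887.0, 789.0, 702.0, 624.0, 0.0 m³/s.
ΣQ_DR = 8920 m³/s.
With Δt = 6 h = 21600 s, V = ΣQ_DR · Δt = 8920 × 21600 = 1.93 × 10^8 m³.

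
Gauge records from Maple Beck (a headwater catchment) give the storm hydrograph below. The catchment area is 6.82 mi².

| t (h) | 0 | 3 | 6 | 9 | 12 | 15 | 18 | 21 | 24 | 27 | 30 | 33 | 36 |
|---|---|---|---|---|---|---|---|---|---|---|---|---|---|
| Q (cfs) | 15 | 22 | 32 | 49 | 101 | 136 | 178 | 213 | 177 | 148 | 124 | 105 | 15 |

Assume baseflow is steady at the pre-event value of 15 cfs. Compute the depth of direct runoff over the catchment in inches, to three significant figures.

Direct runoff: 0.0, 7.0, 17.0, 34.0, 86.0, 121.0, 163.0, 198.0, 162.0, 133.0, 109.0, 90.0, 0.0 cfs; ΣQ_DR = 1120 cfs.
V = ΣQ_DR · Δt = 1120 × 10800 s = 1.210 × 10^7 ft³.
Over A = 6.82 mi², depth = V / A = 0.763 in.

d ≈ 0.763 in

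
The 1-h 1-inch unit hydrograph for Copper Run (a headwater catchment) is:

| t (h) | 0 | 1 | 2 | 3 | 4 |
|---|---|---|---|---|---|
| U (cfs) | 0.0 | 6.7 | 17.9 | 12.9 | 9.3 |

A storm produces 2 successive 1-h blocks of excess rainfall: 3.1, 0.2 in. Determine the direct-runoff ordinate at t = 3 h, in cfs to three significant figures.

By discrete convolution, Q_j = Σ (P_i / 1 in) · U_{j−i}.
At t = 3 h (j=3): Q = (3.1/1)·12.9 + (0.2/1)·17.9 = 43.6 cfs.

Q ≈ 43.6 cfs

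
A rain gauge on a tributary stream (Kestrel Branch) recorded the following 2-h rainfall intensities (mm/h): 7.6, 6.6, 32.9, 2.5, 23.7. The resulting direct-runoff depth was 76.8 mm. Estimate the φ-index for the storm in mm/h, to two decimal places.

Only the 2 blocks with intensity above φ contribute runoff: 32.9, 23.7 mm/h.
Σ(I−φ)·Δt = d  ⇒  (32.9+23.7 − 2φ)·2 = 76.8
φ = (56.60 − 76.8/2) / 2 = 9.10 mm/h.

φ ≈ 9.10 mm/h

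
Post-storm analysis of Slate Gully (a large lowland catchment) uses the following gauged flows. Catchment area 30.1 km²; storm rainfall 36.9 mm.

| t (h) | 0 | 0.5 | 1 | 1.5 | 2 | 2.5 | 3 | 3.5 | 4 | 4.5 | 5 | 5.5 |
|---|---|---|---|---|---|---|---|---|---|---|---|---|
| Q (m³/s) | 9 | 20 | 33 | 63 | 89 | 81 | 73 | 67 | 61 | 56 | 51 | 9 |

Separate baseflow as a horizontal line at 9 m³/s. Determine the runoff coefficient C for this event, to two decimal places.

C ≈ 0.82

ΣQ_DR = 504.0 m³/s; V = ΣQ_DR·Δt = 9.072 × 10^5 m³.
Runoff depth d = V / A = 30.14 mm.
C = d / P = 30.14 / 36.9 = 0.82.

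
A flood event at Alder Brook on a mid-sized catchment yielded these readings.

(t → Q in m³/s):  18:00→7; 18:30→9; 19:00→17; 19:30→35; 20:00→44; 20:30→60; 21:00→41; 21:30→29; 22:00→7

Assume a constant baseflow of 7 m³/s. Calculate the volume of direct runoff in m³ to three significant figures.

Direct-runoff ordinates (Q − Q_b): 0.0, 2.0, 10.0, 28.0, 37.0, 53.0, 34.0, 22.0, 0.0 m³/s.
ΣQ_DR = 186.0 m³/s.
With Δt = 0.5 h = 1800 s, V = ΣQ_DR · Δt = 186.0 × 1800 = 3.35 × 10^5 m³.

V ≈ 3.35 × 10^5 m³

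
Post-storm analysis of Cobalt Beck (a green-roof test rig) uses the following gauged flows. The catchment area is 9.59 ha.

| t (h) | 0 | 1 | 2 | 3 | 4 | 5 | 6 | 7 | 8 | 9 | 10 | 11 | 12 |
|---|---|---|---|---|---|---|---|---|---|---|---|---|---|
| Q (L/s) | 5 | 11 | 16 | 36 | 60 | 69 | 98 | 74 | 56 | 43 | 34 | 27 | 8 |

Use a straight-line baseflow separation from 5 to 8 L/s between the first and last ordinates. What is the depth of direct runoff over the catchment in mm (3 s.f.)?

Direct runoff: 0.00, 5.75, 10.50, 30.25, 54.00, 62.75, 91.50, 67.25, 49.00, 35.75, 26.50, 19.25, 0.00 L/s; ΣQ_DR = 452.5 L/s.
V = ΣQ_DR · Δt = 452.5 × 3600 s = 1.629 × 10^6 L.
Over A = 9.59 ha, depth = V / A = 17.0 mm.

d ≈ 17.0 mm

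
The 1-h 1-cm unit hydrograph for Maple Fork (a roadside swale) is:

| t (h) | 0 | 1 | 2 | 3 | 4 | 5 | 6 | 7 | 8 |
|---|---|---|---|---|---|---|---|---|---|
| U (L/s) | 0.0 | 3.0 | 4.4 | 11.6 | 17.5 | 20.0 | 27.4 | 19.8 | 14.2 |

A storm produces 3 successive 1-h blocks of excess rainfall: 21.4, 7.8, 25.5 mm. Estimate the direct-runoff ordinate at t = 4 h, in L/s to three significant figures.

By discrete convolution, Q_j = Σ (P_i / 10 mm) · U_{j−i}.
At t = 4 h (j=4): Q = (21.4/10)·17.5 + (7.8/10)·11.6 + (25.5/10)·4.4 = 57.7 L/s.

Q ≈ 57.7 L/s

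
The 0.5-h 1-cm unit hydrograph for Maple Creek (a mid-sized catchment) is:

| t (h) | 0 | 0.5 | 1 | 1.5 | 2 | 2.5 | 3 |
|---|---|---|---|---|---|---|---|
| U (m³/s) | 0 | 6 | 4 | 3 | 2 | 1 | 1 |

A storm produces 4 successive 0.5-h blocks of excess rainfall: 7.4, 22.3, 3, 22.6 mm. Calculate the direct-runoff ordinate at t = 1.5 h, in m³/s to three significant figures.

By discrete convolution, Q_j = Σ (P_i / 10 mm) · U_{j−i}.
At t = 1.5 h (j=3): Q = (7.4/10)·3 + (22.3/10)·4 + (3/10)·6 + (22.6/10)·0 = 12.9 m³/s.

Q ≈ 12.9 m³/s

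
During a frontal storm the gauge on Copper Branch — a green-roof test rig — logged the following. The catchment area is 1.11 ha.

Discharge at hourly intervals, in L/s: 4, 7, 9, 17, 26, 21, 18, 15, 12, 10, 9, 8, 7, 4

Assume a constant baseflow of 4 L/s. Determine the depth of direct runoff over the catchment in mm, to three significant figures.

Direct runoff: 0.0, 3.0, 5.0, 13.0, 22.0, 17.0, 14.0, 11.0, 8.0, 6.0, 5.0, 4.0, 3.0, 0.0 L/s; ΣQ_DR = 111.0 L/s.
V = ΣQ_DR · Δt = 111.0 × 3600 s = 3.996 × 10^5 L.
Over A = 1.11 ha, depth = V / A = 36.0 mm.

d ≈ 36.0 mm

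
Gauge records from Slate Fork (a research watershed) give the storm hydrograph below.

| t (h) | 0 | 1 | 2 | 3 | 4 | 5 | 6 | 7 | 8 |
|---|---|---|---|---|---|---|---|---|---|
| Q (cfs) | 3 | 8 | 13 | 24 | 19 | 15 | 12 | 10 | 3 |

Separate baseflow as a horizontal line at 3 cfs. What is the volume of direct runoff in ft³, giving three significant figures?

Direct-runoff ordinates (Q − Q_b): 0.0, 5.0, 10.0, 21.0, 16.0, 12.0, 9.0, 7.0, 0.0 cfs.
ΣQ_DR = 80.00 cfs.
With Δt = 1 h = 3600 s, V = ΣQ_DR · Δt = 80.00 × 3600 = 2.88 × 10^5 ft³.

V ≈ 2.88 × 10^5 ft³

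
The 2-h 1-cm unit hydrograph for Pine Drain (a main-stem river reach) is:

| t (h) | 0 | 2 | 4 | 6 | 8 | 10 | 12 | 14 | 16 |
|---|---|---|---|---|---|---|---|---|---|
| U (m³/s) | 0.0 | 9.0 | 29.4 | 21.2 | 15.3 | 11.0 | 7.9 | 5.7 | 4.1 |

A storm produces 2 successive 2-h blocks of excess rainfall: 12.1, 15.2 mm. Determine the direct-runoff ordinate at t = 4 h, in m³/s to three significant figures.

Q ≈ 49.3 m³/s

By discrete convolution, Q_j = Σ (P_i / 10 mm) · U_{j−i}.
At t = 4 h (j=2): Q = (12.1/10)·29.4 + (15.2/10)·9.0 = 49.3 m³/s.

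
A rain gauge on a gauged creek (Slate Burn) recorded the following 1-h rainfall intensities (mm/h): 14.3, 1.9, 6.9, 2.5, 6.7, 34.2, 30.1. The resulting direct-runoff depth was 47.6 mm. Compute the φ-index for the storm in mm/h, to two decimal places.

Only the 3 blocks with intensity above φ contribute runoff: 14.3, 34.2, 30.1 mm/h.
Σ(I−φ)·Δt = d  ⇒  (14.3+34.2+30.1 − 3φ)·1 = 47.6
φ = (78.60 − 47.6/1) / 3 = 10.33 mm/h.

φ ≈ 10.33 mm/h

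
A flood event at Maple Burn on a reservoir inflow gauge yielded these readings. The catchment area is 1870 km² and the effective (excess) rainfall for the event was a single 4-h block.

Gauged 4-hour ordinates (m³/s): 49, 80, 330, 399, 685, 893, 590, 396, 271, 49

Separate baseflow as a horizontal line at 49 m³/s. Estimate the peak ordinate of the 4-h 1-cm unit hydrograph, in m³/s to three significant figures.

Direct runoff: 0.0, 31.0, 281.0, 350.0, 636.0, 844.0, 541.0, 347.0, 222.0, 0.0 m³/s; ΣQ_DR = 3252 m³/s, peak = 844.0 m³/s.
Runoff depth d = ΣQ_DR·Δt / A = 3252 × 14400 / (1870 km²) = 25.04 mm.
The 1-cm UH is the DRH scaled by (10 mm)/d, so U_p = 844.0 × 10/25.04 = 337 m³/s.

U_p ≈ 337 m³/s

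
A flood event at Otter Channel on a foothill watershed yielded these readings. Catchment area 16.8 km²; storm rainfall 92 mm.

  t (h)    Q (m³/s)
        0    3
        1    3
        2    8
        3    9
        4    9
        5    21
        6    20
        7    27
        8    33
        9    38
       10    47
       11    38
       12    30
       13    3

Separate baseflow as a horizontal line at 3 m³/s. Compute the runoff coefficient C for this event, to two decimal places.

ΣQ_DR = 247.0 m³/s; V = ΣQ_DR·Δt = 8.892 × 10^5 m³.
Runoff depth d = V / A = 52.93 mm.
C = d / P = 52.93 / 92 = 0.58.

C ≈ 0.58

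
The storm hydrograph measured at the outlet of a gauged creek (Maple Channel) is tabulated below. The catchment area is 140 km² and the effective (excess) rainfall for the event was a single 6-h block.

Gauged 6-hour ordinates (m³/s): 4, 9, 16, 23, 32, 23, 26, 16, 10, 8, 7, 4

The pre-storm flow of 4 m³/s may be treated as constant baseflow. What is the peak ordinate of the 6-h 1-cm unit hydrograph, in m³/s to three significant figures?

Direct runoff: 0.0, 5.0, 12.0, 19.0, 28.0, 19.0, 22.0, 12.0, 6.0, 4.0, 3.0, 0.0 m³/s; ΣQ_DR = 130.0 m³/s, peak = 28.0 m³/s.
Runoff depth d = ΣQ_DR·Δt / A = 130.0 × 21600 / (140 km²) = 20.06 mm.
The 1-cm UH is the DRH scaled by (10 mm)/d, so U_p = 28.0 × 10/20.06 = 14.0 m³/s.

U_p ≈ 14.0 m³/s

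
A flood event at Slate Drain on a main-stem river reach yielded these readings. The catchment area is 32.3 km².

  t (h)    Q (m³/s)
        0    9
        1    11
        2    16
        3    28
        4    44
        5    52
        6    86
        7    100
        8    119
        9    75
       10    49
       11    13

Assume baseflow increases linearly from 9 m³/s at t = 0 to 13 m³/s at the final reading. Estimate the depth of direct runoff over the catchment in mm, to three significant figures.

d ≈ 52.4 mm

Direct runoff: 0.00, 1.64, 6.27, 17.91, 33.55, 41.18, 74.82, 88.45, 107.09, 62.73, 36.36, 0.00 m³/s; ΣQ_DR = 470.0 m³/s.
V = ΣQ_DR · Δt = 470.0 × 3600 s = 1.692 × 10^6 m³.
Over A = 32.3 km², depth = V / A = 52.4 mm.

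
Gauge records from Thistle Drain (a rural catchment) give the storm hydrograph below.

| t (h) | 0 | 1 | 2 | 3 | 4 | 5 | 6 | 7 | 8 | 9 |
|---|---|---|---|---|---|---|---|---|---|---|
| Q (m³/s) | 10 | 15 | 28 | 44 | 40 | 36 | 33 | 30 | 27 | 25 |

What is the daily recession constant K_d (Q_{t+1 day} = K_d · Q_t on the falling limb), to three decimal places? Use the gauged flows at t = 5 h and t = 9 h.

Between t = 5 h and t = 9 h the flow falls from 36 to 25 m³/s over 4×1 h = 4 h.
Per-interval ratio K = (25/36)^(1/4) = 0.9129; K_d = K^(24/1) = 0.112.

K_d ≈ 0.112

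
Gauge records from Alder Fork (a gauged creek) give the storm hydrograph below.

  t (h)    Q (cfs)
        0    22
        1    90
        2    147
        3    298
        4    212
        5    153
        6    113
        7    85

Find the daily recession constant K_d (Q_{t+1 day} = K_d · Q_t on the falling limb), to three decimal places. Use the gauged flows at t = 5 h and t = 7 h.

Between t = 5 h and t = 7 h the flow falls from 153 to 85 cfs over 2×1 h = 2 h.
Per-interval ratio K = (85/153)^(1/2) = 0.7454; K_d = K^(24/1) = 0.001.

K_d ≈ 0.001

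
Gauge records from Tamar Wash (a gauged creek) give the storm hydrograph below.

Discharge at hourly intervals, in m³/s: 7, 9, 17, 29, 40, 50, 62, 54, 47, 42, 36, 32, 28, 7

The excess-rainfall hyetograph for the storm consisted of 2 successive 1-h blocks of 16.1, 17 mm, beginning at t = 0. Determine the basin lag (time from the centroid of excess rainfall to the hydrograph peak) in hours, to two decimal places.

Centroid of excess rainfall: t_c = Σ P_i·t̄_i / ΣP_i = 1.0136 h (block centres at 0.5, 1.5 h).
Hydrograph peak occurs at t = 6 h, so basin lag t_L = 6 − 1.0136 = 4.99 h.

t_L ≈ 4.99 h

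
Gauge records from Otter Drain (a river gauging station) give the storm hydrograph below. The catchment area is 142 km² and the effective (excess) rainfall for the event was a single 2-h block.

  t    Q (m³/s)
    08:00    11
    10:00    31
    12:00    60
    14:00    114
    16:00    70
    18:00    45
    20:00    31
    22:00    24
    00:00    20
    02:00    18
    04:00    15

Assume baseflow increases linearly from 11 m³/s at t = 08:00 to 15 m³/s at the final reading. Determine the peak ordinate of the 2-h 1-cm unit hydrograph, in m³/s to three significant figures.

U_p ≈ 67.8 m³/s

Direct runoff: 0.00, 19.60, 48.20, 101.80, 57.40, 32.00, 17.60, 10.20, 5.80, 3.40, 0.00 m³/s; ΣQ_DR = 296.0 m³/s, peak = 101.80 m³/s.
Runoff depth d = ΣQ_DR·Δt / A = 296.0 × 7200 / (142 km²) = 15.01 mm.
The 1-cm UH is the DRH scaled by (10 mm)/d, so U_p = 101.80 × 10/15.01 = 67.8 m³/s.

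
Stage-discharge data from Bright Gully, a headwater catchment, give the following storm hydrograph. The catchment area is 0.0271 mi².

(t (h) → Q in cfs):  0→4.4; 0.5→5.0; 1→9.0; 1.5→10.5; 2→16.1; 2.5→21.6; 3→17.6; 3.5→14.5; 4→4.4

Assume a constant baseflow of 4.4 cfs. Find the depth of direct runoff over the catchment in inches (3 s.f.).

d ≈ 1.82 in

Direct runoff: 0.0, 0.6, 4.6, 6.1, 11.7, 17.2, 13.2, 10.1, 0.0 cfs; ΣQ_DR = 63.50 cfs.
V = ΣQ_DR · Δt = 63.50 × 1800 s = 1.143 × 10^5 ft³.
Over A = 0.0271 mi², depth = V / A = 1.82 in.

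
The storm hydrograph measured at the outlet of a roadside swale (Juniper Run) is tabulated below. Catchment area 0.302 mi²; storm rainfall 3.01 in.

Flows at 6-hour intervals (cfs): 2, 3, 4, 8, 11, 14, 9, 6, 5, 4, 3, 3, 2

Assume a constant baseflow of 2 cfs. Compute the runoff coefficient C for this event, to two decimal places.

ΣQ_DR = 48.00 cfs; V = ΣQ_DR·Δt = 1.037 × 10^6 ft³.
Runoff depth d = V / A = 1.478 in.
C = d / P = 1.478 / 3.01 = 0.49.

C ≈ 0.49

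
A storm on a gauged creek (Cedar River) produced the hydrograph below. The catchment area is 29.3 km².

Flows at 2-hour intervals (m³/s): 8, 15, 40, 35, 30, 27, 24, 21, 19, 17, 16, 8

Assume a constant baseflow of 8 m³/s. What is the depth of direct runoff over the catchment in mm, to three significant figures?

d ≈ 40.3 mm

Direct runoff: 0.0, 7.0, 32.0, 27.0, 22.0, 19.0, 16.0, 13.0, 11.0, 9.0, 8.0, 0.0 m³/s; ΣQ_DR = 164.0 m³/s.
V = ΣQ_DR · Δt = 164.0 × 7200 s = 1.181 × 10^6 m³.
Over A = 29.3 km², depth = V / A = 40.3 mm.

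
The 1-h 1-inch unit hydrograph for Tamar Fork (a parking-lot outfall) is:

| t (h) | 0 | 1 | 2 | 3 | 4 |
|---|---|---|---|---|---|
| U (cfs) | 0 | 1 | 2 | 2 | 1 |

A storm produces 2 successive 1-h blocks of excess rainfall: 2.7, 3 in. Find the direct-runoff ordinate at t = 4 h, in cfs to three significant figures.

Q ≈ 8.70 cfs

By discrete convolution, Q_j = Σ (P_i / 1 in) · U_{j−i}.
At t = 4 h (j=4): Q = (2.7/1)·1 + (3/1)·2 = 8.70 cfs.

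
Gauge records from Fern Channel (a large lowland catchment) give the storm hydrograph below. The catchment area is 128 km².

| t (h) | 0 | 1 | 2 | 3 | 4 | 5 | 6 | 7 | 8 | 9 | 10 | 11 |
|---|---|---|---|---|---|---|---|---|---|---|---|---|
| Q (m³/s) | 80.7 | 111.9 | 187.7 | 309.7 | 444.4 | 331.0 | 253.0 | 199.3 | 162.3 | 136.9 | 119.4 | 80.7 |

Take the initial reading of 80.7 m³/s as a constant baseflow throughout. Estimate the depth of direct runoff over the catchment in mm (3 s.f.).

Direct runoff: 0.0, 31.2, 107.0, 229.0, 363.7, 250.3, 172.3, 118.6, 81.6, 56.2, 38.7, 0.0 m³/s; ΣQ_DR = 1449 m³/s.
V = ΣQ_DR · Δt = 1449 × 3600 s = 5.215 × 10^6 m³.
Over A = 128 km², depth = V / A = 40.7 mm.

d ≈ 40.7 mm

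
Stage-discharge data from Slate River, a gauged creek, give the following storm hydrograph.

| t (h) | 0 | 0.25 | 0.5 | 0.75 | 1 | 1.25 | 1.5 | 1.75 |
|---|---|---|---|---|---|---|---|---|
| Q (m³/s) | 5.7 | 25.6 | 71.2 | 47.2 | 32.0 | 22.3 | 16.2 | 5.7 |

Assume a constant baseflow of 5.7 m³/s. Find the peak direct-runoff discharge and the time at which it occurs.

Subtracting baseflow gives direct-runoff ordinates: 0.0, 19.9, 65.5, 41.5, 26.3, 16.6, 10.5, 0.0 m³/s.
The maximum is 65.5 m³/s, occurring at the reading for t = 0.5 h.

Q_p = 65.5 m³/s at t = 0.5 h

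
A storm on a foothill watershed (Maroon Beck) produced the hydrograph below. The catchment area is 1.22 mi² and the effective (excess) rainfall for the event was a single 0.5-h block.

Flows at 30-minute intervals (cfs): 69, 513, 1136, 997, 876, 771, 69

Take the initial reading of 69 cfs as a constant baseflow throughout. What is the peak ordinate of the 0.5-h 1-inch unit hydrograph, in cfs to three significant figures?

U_p ≈ 426 cfs

Direct runoff: 0.0, 444.0, 1067.0, 928.0, 807.0, 702.0, 0.0 cfs; ΣQ_DR = 3948 cfs, peak = 1067.0 cfs.
Runoff depth d = ΣQ_DR·Δt / A = 3948 × 1800 / (1.22 mi²) = 2.507 in.
The 1-inch UH is the DRH scaled by (1 in)/d, so U_p = 1067.0 × 1/2.507 = 426 cfs.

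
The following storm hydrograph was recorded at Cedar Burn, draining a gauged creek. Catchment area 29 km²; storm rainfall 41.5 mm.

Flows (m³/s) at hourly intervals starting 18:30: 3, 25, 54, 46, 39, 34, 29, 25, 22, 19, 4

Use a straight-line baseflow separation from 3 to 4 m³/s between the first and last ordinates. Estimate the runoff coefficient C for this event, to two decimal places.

C ≈ 0.78

ΣQ_DR = 261.5 m³/s; V = ΣQ_DR·Δt = 9.414 × 10^5 m³.
Runoff depth d = V / A = 32.46 mm.
C = d / P = 32.46 / 41.5 = 0.78.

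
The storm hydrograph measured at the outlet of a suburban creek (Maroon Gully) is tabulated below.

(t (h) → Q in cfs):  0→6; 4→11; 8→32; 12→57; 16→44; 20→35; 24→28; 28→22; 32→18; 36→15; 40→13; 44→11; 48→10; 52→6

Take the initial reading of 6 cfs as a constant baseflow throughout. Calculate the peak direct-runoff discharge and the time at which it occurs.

Q_p = 51.0 cfs at t = 12 h

Subtracting baseflow gives direct-runoff ordinates: 0.0, 5.0, 26.0, 51.0, 38.0, 29.0, 22.0, 16.0, 12.0, 9.0, 7.0, 5.0, 4.0, 0.0 cfs.
The maximum is 51.0 cfs, occurring at the reading for t = 12 h.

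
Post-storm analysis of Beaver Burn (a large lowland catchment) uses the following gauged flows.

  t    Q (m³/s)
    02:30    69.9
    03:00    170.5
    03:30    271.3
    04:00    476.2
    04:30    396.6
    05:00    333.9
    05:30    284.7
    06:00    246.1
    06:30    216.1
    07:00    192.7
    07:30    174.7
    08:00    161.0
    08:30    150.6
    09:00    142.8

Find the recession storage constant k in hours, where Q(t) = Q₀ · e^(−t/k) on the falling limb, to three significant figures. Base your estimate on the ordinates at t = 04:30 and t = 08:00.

On the falling limb, Q drops from 396.6 to 161.0 m³/s between t = 04:30 and t = 08:00 (Δt = 3.5 h).
k = −Δt / ln(Q₂/Q₁) = −3.5 / ln(161.0/396.6) = 3.88 h.

k ≈ 3.88 h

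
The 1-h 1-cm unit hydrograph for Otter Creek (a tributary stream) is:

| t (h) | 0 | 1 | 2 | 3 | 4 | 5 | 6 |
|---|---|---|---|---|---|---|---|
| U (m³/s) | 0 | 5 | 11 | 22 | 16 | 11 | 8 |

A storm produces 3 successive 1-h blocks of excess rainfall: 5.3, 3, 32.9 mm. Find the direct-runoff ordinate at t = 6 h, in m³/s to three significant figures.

By discrete convolution, Q_j = Σ (P_i / 10 mm) · U_{j−i}.
At t = 6 h (j=6): Q = (5.3/10)·8 + (3/10)·11 + (32.9/10)·16 = 60.2 m³/s.

Q ≈ 60.2 m³/s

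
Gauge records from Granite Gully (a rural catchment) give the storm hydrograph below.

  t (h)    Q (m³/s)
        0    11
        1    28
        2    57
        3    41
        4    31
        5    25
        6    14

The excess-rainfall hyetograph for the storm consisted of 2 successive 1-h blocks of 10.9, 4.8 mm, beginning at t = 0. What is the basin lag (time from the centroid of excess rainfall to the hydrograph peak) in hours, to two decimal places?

t_L ≈ 1.19 h

Centroid of excess rainfall: t_c = Σ P_i·t̄_i / ΣP_i = 0.8057 h (block centres at 0.5, 1.5 h).
Hydrograph peak occurs at t = 2 h, so basin lag t_L = 2 − 0.8057 = 1.19 h.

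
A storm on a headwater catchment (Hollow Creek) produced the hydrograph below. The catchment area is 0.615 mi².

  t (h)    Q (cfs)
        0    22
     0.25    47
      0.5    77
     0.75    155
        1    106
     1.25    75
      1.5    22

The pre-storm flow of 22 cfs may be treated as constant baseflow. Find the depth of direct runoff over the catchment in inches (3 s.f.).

d ≈ 0.220 in

Direct runoff: 0.0, 25.0, 55.0, 133.0, 84.0, 53.0, 0.0 cfs; ΣQ_DR = 350.0 cfs.
V = ΣQ_DR · Δt = 350.0 × 900 s = 3.150 × 10^5 ft³.
Over A = 0.615 mi², depth = V / A = 0.220 in.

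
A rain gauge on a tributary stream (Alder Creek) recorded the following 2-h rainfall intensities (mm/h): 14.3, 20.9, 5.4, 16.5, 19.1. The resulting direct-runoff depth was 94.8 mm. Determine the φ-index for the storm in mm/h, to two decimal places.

φ ≈ 5.85 mm/h

Only the 4 blocks with intensity above φ contribute runoff: 14.3, 20.9, 16.5, 19.1 mm/h.
Σ(I−φ)·Δt = d  ⇒  (14.3+20.9+16.5+19.1 − 4φ)·2 = 94.8
φ = (70.80 − 94.8/2) / 4 = 5.85 mm/h.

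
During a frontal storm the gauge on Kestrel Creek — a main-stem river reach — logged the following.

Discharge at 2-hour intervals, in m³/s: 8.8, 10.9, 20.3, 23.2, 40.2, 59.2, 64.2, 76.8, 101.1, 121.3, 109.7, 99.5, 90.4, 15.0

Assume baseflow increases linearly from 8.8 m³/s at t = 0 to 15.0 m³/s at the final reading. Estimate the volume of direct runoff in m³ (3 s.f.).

V ≈ 4.85 × 10^6 m³

Direct-runoff ordinates (Q − Q_b): 0.00, 1.62, 10.55, 12.97, 29.49, 48.02, 52.54, 64.66, 88.48, 108.21, 96.13, 85.45, 75.88, 0.00 m³/s.
ΣQ_DR = 674.0 m³/s.
With Δt = 2 h = 7200 s, V = ΣQ_DR · Δt = 674.0 × 7200 = 4.85 × 10^6 m³.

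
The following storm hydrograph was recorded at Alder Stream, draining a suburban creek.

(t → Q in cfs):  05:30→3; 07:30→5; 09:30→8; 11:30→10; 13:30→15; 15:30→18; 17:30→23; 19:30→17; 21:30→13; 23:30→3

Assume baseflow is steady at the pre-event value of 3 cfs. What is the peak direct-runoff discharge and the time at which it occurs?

Q_p = 20.0 cfs at t = 17:30

Subtracting baseflow gives direct-runoff ordinates: 0.0, 2.0, 5.0, 7.0, 12.0, 15.0, 20.0, 14.0, 10.0, 0.0 cfs.
The maximum is 20.0 cfs, occurring at the reading for t = 17:30.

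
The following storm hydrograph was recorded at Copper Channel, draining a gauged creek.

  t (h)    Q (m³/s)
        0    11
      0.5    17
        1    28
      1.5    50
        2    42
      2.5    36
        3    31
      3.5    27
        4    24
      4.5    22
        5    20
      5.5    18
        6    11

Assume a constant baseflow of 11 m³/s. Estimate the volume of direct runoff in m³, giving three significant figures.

Direct-runoff ordinates (Q − Q_b): 0.0, 6.0, 17.0, 39.0, 31.0, 25.0, 20.0, 16.0, 13.0, 11.0, 9.0, 7.0, 0.0 m³/s.
ΣQ_DR = 194.0 m³/s.
With Δt = 0.5 h = 1800 s, V = ΣQ_DR · Δt = 194.0 × 1800 = 3.49 × 10^5 m³.

V ≈ 3.49 × 10^5 m³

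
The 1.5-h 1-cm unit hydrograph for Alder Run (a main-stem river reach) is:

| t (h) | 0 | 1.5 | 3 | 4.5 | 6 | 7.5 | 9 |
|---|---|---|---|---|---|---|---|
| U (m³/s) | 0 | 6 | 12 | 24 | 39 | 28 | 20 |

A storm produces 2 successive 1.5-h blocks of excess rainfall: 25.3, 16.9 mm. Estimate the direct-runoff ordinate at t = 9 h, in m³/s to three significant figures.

Q ≈ 97.9 m³/s

By discrete convolution, Q_j = Σ (P_i / 10 mm) · U_{j−i}.
At t = 9 h (j=6): Q = (25.3/10)·20 + (16.9/10)·28 = 97.9 m³/s.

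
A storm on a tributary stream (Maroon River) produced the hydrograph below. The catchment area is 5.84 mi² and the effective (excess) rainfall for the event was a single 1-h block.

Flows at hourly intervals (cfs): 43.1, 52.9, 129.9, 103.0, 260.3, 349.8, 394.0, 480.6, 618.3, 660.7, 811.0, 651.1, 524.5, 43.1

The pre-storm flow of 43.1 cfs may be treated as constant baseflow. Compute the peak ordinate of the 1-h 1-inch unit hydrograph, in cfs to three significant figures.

Direct runoff: 0.0, 9.8, 86.8, 59.9, 217.2, 306.7, 350.9, 437.5, 575.2, 617.6, 767.9, 608.0, 481.4, 0.0 cfs; ΣQ_DR = 4519 cfs, peak = 767.9 cfs.
Runoff depth d = ΣQ_DR·Δt / A = 4519 × 3600 / (5.84 mi²) = 1.199 in.
The 1-inch UH is the DRH scaled by (1 in)/d, so U_p = 767.9 × 1/1.199 = 640 cfs.

U_p ≈ 640 cfs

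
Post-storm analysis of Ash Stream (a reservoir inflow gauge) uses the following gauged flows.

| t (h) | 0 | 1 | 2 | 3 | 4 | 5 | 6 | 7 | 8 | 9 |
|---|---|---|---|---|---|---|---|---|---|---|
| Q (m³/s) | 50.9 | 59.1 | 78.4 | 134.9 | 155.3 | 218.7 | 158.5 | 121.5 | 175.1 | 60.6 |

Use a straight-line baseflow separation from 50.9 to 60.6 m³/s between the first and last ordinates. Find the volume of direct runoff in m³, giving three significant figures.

Direct-runoff ordinates (Q − Q_b): 0.00, 7.12, 25.34, 80.77, 100.09, 162.41, 101.13, 63.06, 115.58, 0.00 m³/s.
ΣQ_DR = 655.5 m³/s.
With Δt = 1 h = 3600 s, V = ΣQ_DR · Δt = 655.5 × 3600 = 2.36 × 10^6 m³.

V ≈ 2.36 × 10^6 m³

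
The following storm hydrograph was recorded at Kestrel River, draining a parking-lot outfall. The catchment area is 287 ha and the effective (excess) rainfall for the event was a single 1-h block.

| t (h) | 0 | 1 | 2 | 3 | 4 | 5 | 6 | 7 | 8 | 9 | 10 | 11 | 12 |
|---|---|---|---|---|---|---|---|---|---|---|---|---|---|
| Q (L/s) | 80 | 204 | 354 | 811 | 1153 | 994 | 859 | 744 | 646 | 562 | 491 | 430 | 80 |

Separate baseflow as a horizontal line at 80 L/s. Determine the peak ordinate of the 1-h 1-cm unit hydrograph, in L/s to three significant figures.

U_p ≈ 1340 L/s

Direct runoff: 0.0, 124.0, 274.0, 731.0, 1073.0, 914.0, 779.0, 664.0, 566.0, 482.0, 411.0, 350.0, 0.0 L/s; ΣQ_DR = 6368 L/s, peak = 1073.0 L/s.
Runoff depth d = ΣQ_DR·Δt / A = 6368 × 3600 / (287 ha) = 7.988 mm.
The 1-cm UH is the DRH scaled by (10 mm)/d, so U_p = 1073.0 × 10/7.988 = 1340 L/s.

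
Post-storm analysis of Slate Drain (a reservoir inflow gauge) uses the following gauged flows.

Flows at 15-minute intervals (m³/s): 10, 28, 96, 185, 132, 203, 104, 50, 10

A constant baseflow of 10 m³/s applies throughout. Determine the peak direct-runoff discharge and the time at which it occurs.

Q_p = 193.0 m³/s at t = 1.25 h

Subtracting baseflow gives direct-runoff ordinates: 0.0, 18.0, 86.0, 175.0, 122.0, 193.0, 94.0, 40.0, 0.0 m³/s.
The maximum is 193.0 m³/s, occurring at the reading for t = 1.25 h.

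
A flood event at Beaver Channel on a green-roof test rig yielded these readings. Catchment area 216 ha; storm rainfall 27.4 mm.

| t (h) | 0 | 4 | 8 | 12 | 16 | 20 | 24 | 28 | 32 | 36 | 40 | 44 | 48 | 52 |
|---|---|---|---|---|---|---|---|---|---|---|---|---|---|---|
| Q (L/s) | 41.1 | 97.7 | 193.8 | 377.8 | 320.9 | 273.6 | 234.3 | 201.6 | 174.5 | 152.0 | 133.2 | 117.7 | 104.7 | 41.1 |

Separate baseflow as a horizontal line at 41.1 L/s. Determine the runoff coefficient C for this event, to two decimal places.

C ≈ 0.46

ΣQ_DR = 1889 L/s; V = ΣQ_DR·Δt = 2.720 × 10^7 L.
Runoff depth d = V / A = 12.59 mm.
C = d / P = 12.59 / 27.4 = 0.46.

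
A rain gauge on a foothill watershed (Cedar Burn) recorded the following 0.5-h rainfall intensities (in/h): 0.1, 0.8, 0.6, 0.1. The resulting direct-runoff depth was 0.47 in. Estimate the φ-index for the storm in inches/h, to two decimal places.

Only the 2 blocks with intensity above φ contribute runoff: 0.8, 0.6 in/h.
Σ(I−φ)·Δt = d  ⇒  (0.8+0.6 − 2φ)·0.5 = 0.47
φ = (1.400 − 0.47/0.5) / 2 = 0.23 in/h.

φ ≈ 0.23 in/h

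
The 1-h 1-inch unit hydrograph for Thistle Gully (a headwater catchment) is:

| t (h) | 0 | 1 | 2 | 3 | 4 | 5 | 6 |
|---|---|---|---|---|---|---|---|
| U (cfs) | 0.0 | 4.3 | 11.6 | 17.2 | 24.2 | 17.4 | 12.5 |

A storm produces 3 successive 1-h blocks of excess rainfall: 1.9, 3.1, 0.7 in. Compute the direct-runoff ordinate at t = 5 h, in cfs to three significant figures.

Q ≈ 120 cfs

By discrete convolution, Q_j = Σ (P_i / 1 in) · U_{j−i}.
At t = 5 h (j=5): Q = (1.9/1)·17.4 + (3.1/1)·24.2 + (0.7/1)·17.2 = 120 cfs.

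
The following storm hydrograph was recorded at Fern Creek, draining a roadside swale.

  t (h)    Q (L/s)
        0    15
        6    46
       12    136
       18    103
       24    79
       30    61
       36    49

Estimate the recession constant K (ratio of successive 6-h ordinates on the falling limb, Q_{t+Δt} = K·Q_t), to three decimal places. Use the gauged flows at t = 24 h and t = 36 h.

K ≈ 0.788

Using the recession-limb readings at t = 24 h and t = 36 h: Q falls from 79 to 49 L/s over 2 intervals.
K = (Q₂/Q₁)^(1/2) = (49/79)^(1/2) = 0.788.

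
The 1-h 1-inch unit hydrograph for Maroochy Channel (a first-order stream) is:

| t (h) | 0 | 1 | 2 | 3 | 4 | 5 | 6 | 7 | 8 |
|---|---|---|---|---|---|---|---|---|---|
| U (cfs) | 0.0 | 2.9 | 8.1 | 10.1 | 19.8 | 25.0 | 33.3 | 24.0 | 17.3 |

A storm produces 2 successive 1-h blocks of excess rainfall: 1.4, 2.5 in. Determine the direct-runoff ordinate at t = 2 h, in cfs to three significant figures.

By discrete convolution, Q_j = Σ (P_i / 1 in) · U_{j−i}.
At t = 2 h (j=2): Q = (1.4/1)·8.1 + (2.5/1)·2.9 = 18.6 cfs.

Q ≈ 18.6 cfs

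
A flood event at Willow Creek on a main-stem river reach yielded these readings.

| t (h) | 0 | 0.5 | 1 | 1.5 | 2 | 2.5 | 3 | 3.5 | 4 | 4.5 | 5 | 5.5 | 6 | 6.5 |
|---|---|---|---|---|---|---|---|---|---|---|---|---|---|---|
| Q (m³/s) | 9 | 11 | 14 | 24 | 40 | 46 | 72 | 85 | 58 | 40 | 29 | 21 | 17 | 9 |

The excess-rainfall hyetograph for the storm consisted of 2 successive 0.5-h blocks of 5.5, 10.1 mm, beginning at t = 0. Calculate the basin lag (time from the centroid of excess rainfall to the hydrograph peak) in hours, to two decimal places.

t_L ≈ 2.93 h

Centroid of excess rainfall: t_c = Σ P_i·t̄_i / ΣP_i = 0.5737 h (block centres at 0.25, 0.75 h).
Hydrograph peak occurs at t = 3.5 h, so basin lag t_L = 3.5 − 0.5737 = 2.93 h.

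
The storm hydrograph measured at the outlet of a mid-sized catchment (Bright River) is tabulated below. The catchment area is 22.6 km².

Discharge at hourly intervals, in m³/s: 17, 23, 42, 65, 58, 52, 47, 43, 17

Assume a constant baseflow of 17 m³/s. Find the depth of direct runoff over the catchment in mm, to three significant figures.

d ≈ 33.6 mm

Direct runoff: 0.0, 6.0, 25.0, 48.0, 41.0, 35.0, 30.0, 26.0, 0.0 m³/s; ΣQ_DR = 211.0 m³/s.
V = ΣQ_DR · Δt = 211.0 × 3600 s = 7.596 × 10^5 m³.
Over A = 22.6 km², depth = V / A = 33.6 mm.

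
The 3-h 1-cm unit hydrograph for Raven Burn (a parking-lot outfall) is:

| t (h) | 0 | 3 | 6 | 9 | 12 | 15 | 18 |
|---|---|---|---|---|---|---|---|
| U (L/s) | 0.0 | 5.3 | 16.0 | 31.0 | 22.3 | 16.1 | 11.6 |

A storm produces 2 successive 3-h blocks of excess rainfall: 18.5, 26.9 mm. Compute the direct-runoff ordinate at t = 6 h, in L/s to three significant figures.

By discrete convolution, Q_j = Σ (P_i / 10 mm) · U_{j−i}.
At t = 6 h (j=2): Q = (18.5/10)·16.0 + (26.9/10)·5.3 = 43.9 L/s.

Q ≈ 43.9 L/s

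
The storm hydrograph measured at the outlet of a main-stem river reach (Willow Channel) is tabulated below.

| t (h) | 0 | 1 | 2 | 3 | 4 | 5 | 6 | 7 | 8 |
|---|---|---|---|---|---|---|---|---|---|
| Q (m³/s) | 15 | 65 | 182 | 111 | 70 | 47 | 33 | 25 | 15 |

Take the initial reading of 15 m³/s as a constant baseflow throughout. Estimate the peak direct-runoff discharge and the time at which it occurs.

Subtracting baseflow gives direct-runoff ordinates: 0.0, 50.0, 167.0, 96.0, 55.0, 32.0, 18.0, 10.0, 0.0 m³/s.
The maximum is 167.0 m³/s, occurring at the reading for t = 2 h.

Q_p = 167.0 m³/s at t = 2 h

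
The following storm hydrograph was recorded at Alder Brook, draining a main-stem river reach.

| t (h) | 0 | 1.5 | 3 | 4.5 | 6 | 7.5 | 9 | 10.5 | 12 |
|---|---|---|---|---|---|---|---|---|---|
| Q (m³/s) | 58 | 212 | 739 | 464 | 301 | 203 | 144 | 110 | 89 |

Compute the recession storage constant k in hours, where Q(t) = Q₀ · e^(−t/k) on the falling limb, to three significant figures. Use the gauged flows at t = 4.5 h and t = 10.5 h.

k ≈ 4.17 h

On the falling limb, Q drops from 464 to 110 m³/s between t = 4.5 h and t = 10.5 h (Δt = 6 h).
k = −Δt / ln(Q₂/Q₁) = −6 / ln(110/464) = 4.17 h.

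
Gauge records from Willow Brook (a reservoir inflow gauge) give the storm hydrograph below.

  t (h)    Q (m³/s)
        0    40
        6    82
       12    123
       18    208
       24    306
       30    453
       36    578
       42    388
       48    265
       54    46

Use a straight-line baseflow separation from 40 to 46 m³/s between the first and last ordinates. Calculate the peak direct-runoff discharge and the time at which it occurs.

Q_p = 534.00 m³/s at t = 36 h

Subtracting baseflow gives direct-runoff ordinates: 0.00, 41.33, 81.67, 166.00, 263.33, 409.67, 534.00, 343.33, 219.67, 0.00 m³/s.
The maximum is 534.00 m³/s, occurring at the reading for t = 36 h.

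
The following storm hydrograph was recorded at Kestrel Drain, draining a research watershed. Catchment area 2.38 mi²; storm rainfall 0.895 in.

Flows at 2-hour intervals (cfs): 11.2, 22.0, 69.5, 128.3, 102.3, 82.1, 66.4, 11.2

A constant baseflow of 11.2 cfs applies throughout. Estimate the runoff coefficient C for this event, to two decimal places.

C ≈ 0.59

ΣQ_DR = 403.4 cfs; V = ΣQ_DR·Δt = 2.904 × 10^6 ft³.
Runoff depth d = V / A = 0.5253 in.
C = d / P = 0.5253 / 0.895 = 0.59.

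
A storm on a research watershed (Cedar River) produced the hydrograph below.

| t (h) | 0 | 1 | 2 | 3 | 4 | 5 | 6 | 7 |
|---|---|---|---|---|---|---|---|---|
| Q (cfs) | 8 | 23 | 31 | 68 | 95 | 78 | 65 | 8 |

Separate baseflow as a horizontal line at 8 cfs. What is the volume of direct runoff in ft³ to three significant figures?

Direct-runoff ordinates (Q − Q_b): 0.0, 15.0, 23.0, 60.0, 87.0, 70.0, 57.0, 0.0 cfs.
ΣQ_DR = 312.0 cfs.
With Δt = 1 h = 3600 s, V = ΣQ_DR · Δt = 312.0 × 3600 = 1.12 × 10^6 ft³.

V ≈ 1.12 × 10^6 ft³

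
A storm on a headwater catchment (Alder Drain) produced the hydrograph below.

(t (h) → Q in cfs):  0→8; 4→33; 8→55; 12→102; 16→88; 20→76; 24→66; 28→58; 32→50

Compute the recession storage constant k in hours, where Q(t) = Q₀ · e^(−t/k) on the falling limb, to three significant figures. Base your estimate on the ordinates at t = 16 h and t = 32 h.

On the falling limb, Q drops from 88 to 50 cfs between t = 16 h and t = 32 h (Δt = 16 h).
k = −Δt / ln(Q₂/Q₁) = −16 / ln(50/88) = 28.3 h.

k ≈ 28.3 h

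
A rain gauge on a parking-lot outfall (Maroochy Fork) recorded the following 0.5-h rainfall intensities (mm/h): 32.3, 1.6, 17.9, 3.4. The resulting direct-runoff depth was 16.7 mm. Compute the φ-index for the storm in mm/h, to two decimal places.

φ ≈ 8.40 mm/h

Only the 2 blocks with intensity above φ contribute runoff: 32.3, 17.9 mm/h.
Σ(I−φ)·Δt = d  ⇒  (32.3+17.9 − 2φ)·0.5 = 16.7
φ = (50.20 − 16.7/0.5) / 2 = 8.40 mm/h.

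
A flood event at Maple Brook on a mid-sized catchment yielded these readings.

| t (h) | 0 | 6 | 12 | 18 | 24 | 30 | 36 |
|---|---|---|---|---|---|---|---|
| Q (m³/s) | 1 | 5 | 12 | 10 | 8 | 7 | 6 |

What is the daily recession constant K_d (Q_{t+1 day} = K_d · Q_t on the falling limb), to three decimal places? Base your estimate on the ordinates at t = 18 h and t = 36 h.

Between t = 18 h and t = 36 h the flow falls from 10 to 6 m³/s over 3×6 h = 18 h.
Per-interval ratio K = (6/10)^(1/3) = 0.8434; K_d = K^(24/6) = 0.506.

K_d ≈ 0.506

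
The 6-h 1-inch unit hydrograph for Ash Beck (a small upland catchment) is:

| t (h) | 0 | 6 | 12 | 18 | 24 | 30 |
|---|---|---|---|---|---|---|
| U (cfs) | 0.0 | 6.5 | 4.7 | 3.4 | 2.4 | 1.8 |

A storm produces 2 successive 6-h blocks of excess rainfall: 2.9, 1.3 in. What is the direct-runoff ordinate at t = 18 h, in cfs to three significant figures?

Q ≈ 16.0 cfs

By discrete convolution, Q_j = Σ (P_i / 1 in) · U_{j−i}.
At t = 18 h (j=3): Q = (2.9/1)·3.4 + (1.3/1)·4.7 = 16.0 cfs.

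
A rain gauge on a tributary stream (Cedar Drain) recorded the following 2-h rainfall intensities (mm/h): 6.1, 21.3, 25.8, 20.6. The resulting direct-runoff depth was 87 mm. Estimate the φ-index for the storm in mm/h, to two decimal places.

Only the 3 blocks with intensity above φ contribute runoff: 21.3, 25.8, 20.6 mm/h.
Σ(I−φ)·Δt = d  ⇒  (21.3+25.8+20.6 − 3φ)·2 = 87
φ = (67.70 − 87/2) / 3 = 8.07 mm/h.

φ ≈ 8.07 mm/h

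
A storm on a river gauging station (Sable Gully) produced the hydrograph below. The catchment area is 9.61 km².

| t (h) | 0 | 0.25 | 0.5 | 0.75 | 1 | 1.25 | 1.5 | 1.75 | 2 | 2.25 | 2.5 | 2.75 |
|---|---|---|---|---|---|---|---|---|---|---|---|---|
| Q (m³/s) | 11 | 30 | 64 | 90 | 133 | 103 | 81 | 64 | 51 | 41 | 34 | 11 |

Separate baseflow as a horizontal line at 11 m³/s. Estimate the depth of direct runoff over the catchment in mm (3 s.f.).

d ≈ 54.4 mm

Direct runoff: 0.0, 19.0, 53.0, 79.0, 122.0, 92.0, 70.0, 53.0, 40.0, 30.0, 23.0, 0.0 m³/s; ΣQ_DR = 581.0 m³/s.
V = ΣQ_DR · Δt = 581.0 × 900 s = 5.229 × 10^5 m³.
Over A = 9.61 km², depth = V / A = 54.4 mm.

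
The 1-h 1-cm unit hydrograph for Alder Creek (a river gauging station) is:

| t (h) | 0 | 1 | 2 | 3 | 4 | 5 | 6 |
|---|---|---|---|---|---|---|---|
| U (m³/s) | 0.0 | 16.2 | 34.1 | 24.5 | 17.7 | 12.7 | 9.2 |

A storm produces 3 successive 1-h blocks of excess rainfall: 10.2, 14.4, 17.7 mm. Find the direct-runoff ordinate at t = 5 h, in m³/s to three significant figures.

By discrete convolution, Q_j = Σ (P_i / 10 mm) · U_{j−i}.
At t = 5 h (j=5): Q = (10.2/10)·12.7 + (14.4/10)·17.7 + (17.7/10)·24.5 = 81.8 m³/s.

Q ≈ 81.8 m³/s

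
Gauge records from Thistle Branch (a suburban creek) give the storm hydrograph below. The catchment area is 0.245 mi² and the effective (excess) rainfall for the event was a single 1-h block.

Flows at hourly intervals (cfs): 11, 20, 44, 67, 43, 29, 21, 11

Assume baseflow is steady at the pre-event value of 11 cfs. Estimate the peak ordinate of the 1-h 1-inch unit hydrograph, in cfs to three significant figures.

Direct runoff: 0.0, 9.0, 33.0, 56.0, 32.0, 18.0, 10.0, 0.0 cfs; ΣQ_DR = 158.0 cfs, peak = 56.0 cfs.
Runoff depth d = ΣQ_DR·Δt / A = 158.0 × 3600 / (0.245 mi²) = 0.9993 in.
The 1-inch UH is the DRH scaled by (1 in)/d, so U_p = 56.0 × 1/0.9993 = 56.0 cfs.

U_p ≈ 56.0 cfs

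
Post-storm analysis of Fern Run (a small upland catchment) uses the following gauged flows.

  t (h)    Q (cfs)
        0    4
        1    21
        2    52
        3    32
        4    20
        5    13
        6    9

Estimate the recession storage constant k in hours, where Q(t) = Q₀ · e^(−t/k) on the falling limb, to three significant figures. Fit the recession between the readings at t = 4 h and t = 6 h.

k ≈ 2.50 h

On the falling limb, Q drops from 20 to 9 cfs between t = 4 h and t = 6 h (Δt = 2 h).
k = −Δt / ln(Q₂/Q₁) = −2 / ln(9/20) = 2.50 h.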